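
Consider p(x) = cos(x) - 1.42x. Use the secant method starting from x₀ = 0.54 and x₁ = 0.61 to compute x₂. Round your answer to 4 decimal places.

p(0.54) = 0.090909, p(0.61) = -0.046552
x₂ = 0.610000 − (-0.046552)·(0.610000 − 0.540000) / (-0.046552 − 0.090909) = 0.610000 − (-0.003259)/(-0.137461) = 0.586294

0.5863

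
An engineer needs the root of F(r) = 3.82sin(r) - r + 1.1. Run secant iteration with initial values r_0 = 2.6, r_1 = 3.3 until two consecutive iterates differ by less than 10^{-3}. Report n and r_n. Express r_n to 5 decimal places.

F(2.6) = 0.4692152, F(3.3) = -2.8025886
r_2 = 3.3000000 − (-2.8025886)·(0.7000000)/(-3.2718038) = 2.7003883;  |Δ| = 0.5996117
F(2.7003883) = 0.0308619
r_3 = 2.7003883 − 0.0308619·(-0.5996117)/(2.8334505) = 2.7069192;  |Δ| = 0.0065310
F(2.7069192) = 0.0017371
r_4 = 2.7069192 − 0.0017371·(0.0065310)/(-0.0291248) = 2.7073088;  |Δ| = 0.0003895
|r_4 − r_3| = 0.0003895 < 10^{-3}

n = 4, r_n = 2.70731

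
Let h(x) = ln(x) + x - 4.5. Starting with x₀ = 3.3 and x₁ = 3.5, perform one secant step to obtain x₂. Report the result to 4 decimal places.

3.3047

h(3.3) = -0.006078, h(3.5) = 0.252763
x₂ = 3.500000 − 0.252763·(3.500000 − 3.300000) / (0.252763 − (-0.006078)) = 3.500000 − (0.050553)/(0.258841) = 3.304696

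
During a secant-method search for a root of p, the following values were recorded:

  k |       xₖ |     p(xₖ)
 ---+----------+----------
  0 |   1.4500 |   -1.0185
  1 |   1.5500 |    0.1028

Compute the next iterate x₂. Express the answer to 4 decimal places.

1.5408

x₂ = 1.5500 − 0.1028·(1.5500 − 1.4500) / (0.1028 − (-1.0185))
   = 1.5500 − (0.010280)/(1.121300) = 1.540832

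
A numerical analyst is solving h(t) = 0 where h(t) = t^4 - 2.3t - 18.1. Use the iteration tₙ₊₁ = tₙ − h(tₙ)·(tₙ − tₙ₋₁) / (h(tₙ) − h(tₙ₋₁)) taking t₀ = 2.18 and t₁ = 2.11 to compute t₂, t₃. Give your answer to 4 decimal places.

h(2.18) = -0.528694, h(2.11) = -3.131806
t₂ = 2.110000 − (-3.131806)·(2.110000 − 2.180000) / (-3.131806 − (-0.528694)) = 2.110000 − (0.219226)/(-2.603111) = 2.194217
h(2.194217) = 0.033563
t₃ = 2.194217 − 0.033563·(2.194217 − 2.110000) / (0.033563 − (-3.131806)) = 2.194217 − (0.002827)/(3.165369) = 2.193324

2.1942, 2.1933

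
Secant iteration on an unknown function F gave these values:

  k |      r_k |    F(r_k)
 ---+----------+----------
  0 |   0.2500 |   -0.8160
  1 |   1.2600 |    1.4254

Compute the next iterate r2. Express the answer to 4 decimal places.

r2 = 1.2600 − 1.4254·(1.2600 − 0.2500) / (1.4254 − (-0.8160))
   = 1.2600 − (1.439654)/(2.241400) = 0.617699

0.6177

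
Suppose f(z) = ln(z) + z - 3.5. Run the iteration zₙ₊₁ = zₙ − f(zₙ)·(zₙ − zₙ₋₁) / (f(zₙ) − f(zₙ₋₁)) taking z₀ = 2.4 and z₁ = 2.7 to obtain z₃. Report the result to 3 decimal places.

f(2.4) = -0.22453, f(2.7) = 0.19325
z₂ = 2.70000 − 0.19325·(2.70000 − 2.40000) / (0.19325 − (-0.22453)) = 2.70000 − (0.05798)/(0.41778) = 2.56123
f(2.56123) = 0.00172
z₃ = 2.56123 − 0.00172·(2.56123 − 2.70000) / (0.00172 − 0.19325) = 2.56123 − (-0.00024)/(-0.19153) = 2.55999

2.560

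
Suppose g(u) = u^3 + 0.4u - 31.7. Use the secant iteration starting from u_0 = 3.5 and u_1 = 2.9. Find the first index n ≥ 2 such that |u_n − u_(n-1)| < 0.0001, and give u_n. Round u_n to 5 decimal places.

n = 5, u_n = 3.12272

g(3.5) = 12.5750000, g(2.9) = -6.1510000
u_2 = 2.9000000 − (-6.1510000)·(-0.6000000)/(-18.7260000) = 3.0970843;  |Δ| = 0.1970843
g(3.0970843) = -0.7541478
u_3 = 3.0970843 − (-0.7541478)·(0.1970843)/(5.3968522) = 3.1246245;  |Δ| = 0.0275403
g(3.1246245) = 0.0564289
u_4 = 3.1246245 − 0.0564289·(0.0275403)/(0.8105767) = 3.1227073;  |Δ| = 0.0019172
g(3.1227073) = -0.0004590
u_5 = 3.1227073 − (-0.0004590)·(-0.0019172)/(-0.0568879) = 3.1227228;  |Δ| = 0.0000155
|u_5 − u_4| = 0.0000155 < 0.0001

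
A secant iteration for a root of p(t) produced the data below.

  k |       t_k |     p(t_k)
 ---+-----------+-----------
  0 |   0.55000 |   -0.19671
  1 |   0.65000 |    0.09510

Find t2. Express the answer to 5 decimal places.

0.61741

t2 = 0.65000 − 0.09510·(0.65000 − 0.55000) / (0.09510 − (-0.19671))
   = 0.65000 − (0.0095100)/(0.2918100) = 0.6174103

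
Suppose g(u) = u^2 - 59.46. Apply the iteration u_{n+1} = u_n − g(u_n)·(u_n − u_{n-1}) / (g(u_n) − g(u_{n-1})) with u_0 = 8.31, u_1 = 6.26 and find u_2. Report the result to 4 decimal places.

g(8.31) = 9.596100, g(6.26) = -20.272400
u_2 = 6.260000 − (-20.272400)·(6.260000 − 8.310000) / (-20.272400 − 9.596100) = 6.260000 − (41.558420)/(-29.868500) = 7.651380

7.6514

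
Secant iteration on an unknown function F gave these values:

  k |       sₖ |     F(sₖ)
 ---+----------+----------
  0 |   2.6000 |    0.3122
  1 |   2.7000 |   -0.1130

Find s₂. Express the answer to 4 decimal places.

2.6734

s₂ = 2.7000 − (-0.1130)·(2.7000 − 2.6000) / (-0.1130 − 0.3122)
   = 2.7000 − (-0.011300)/(-0.425200) = 2.673424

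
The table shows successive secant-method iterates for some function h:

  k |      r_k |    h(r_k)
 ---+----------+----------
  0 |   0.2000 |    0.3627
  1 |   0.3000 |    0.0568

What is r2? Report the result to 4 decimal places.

r2 = 0.3000 − 0.0568·(0.3000 − 0.2000) / (0.0568 − 0.3627)
   = 0.3000 − (0.005680)/(-0.305900) = 0.318568

0.3186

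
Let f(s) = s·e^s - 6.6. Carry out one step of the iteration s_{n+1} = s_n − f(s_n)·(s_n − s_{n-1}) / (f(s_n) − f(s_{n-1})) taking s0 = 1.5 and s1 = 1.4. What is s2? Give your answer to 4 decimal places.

1.4883

f(1.5) = 0.122534, f(1.4) = -0.922720
s2 = 1.400000 − (-0.922720)·(1.400000 − 1.500000) / (-0.922720 − 0.122534) = 1.400000 − (0.092272)/(-1.045254) = 1.488277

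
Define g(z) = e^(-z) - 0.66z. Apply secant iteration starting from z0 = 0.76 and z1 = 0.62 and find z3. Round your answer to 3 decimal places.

g(0.76) = -0.03393, g(0.62) = 0.12874
z2 = 0.62000 − 0.12874·(0.62000 − 0.76000) / (0.12874 − (-0.03393)) = 0.62000 − (-0.01802)/(0.16268) = 0.73080
g(0.73080) = -0.00080
z3 = 0.73080 − (-0.00080)·(0.73080 − 0.62000) / (-0.00080 − 0.12874) = 0.73080 − (-0.00009)/(-0.12955) = 0.73011

0.730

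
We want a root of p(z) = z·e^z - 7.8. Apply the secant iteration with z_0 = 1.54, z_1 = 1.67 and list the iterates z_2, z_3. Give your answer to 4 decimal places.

p(1.54) = -0.616531, p(1.67) = 1.071320
z_2 = 1.670000 − 1.071320·(1.670000 − 1.540000) / (1.071320 − (-0.616531)) = 1.670000 − (0.139272)/(1.687851) = 1.587486
p(1.587486) = -0.034915
z_3 = 1.587486 − (-0.034915)·(1.587486 − 1.670000) / (-0.034915 − 1.071320) = 1.587486 − (0.002881)/(-1.106235) = 1.590090

1.5875, 1.5901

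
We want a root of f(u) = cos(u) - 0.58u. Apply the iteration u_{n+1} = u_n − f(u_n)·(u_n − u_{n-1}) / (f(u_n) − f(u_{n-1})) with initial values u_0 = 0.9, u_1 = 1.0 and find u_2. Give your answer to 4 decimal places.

f(0.9) = 0.099610, f(1.0) = -0.039698
u_2 = 1.000000 − (-0.039698)·(1.000000 − 0.900000) / (-0.039698 − 0.099610) = 1.000000 − (-0.003970)/(-0.139308) = 0.971504

0.9715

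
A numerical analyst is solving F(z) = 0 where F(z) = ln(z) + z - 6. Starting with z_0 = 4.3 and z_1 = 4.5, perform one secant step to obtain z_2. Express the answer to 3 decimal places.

4.497

F(4.3) = -0.24138, F(4.5) = 0.00408
z_2 = 4.50000 − 0.00408·(4.50000 − 4.30000) / (0.00408 − (-0.24138)) = 4.50000 − (0.00082)/(0.24546) = 4.49668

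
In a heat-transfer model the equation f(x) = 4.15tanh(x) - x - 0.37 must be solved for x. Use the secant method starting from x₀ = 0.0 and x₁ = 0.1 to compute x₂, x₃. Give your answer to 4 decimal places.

f(0.0) = -0.370000, f(0.1) = -0.056378
x₂ = 0.100000 − (-0.056378)·(0.100000 − 0.000000) / (-0.056378 − (-0.370000)) = 0.100000 − (-0.005638)/(0.313622) = 0.117976
f(0.117976) = -0.000633
x₃ = 0.117976 − (-0.000633)·(0.117976 − 0.100000) / (-0.000633 − (-0.056378)) = 0.117976 − (-0.000011)/(0.055744) = 0.118181

0.1180, 0.1182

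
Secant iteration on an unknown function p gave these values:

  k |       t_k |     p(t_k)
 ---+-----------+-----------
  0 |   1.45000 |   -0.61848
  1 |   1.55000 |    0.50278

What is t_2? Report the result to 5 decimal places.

t_2 = 1.55000 − 0.50278·(1.55000 − 1.45000) / (0.50278 − (-0.61848))
   = 1.55000 − (0.0502780)/(1.1212600) = 1.5051594

1.50516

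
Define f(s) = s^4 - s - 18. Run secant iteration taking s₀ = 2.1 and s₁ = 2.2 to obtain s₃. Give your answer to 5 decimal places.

2.11779

f(2.1) = -0.6519000, f(2.2) = 3.2256000
s₂ = 2.2000000 − 3.2256000·(2.2000000 − 2.1000000) / (3.2256000 − (-0.6519000)) = 2.2000000 − (0.3225600)/(3.8775000) = 2.1168124
f(2.1168124) = -0.0383955
s₃ = 2.1168124 − (-0.0383955)·(2.1168124 − 2.2000000) / (-0.0383955 − 3.2256000) = 2.1168124 − (0.0031940)/(-3.2639955) = 2.1177909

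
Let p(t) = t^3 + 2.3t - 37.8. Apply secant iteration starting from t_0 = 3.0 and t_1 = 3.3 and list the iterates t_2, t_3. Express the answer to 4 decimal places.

p(3.0) = -3.900000, p(3.3) = 5.727000
t_2 = 3.300000 − 5.727000·(3.300000 − 3.000000) / (5.727000 − (-3.900000)) = 3.300000 − (1.718100)/(9.627000) = 3.121533
p(3.121533) = -0.204350
t_3 = 3.121533 − (-0.204350)·(3.121533 − 3.300000) / (-0.204350 − 5.727000) = 3.121533 − (0.036470)/(-5.931350) = 3.127682

3.1215, 3.1277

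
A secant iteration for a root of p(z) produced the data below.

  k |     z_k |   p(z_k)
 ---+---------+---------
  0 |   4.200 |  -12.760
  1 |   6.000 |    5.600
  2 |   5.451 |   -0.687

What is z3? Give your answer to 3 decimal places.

5.511

z3 = 5.451 − (-0.687)·(5.451 − 6.000) / (-0.687 − 5.600)
   = 5.451 − (0.37716)/(-6.28700) = 5.51099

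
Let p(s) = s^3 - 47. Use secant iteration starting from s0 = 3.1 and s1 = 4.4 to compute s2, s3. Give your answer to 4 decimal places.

3.5039, 3.5885

p(3.1) = -17.209000, p(4.4) = 38.184000
s2 = 4.400000 − 38.184000·(4.400000 − 3.100000) / (38.184000 − (-17.209000)) = 4.400000 − (49.639200)/(55.393000) = 3.503872
p(3.503872) = -3.982534
s3 = 3.503872 − (-3.982534)·(3.503872 − 4.400000) / (-3.982534 − 38.184000) = 3.503872 − (3.568859)/(-42.166534) = 3.588510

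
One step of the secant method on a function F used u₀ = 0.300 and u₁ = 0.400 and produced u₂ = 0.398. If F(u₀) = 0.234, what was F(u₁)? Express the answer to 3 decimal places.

-0.005

The secant line through (0.300, 0.234) and (0.400, F(u₁)) crosses zero at u₂ = 0.398.
So (0.300, 0.234), (0.400, F(u₁)), (0.398, 0) are collinear:
F(u₁) = 0.234 · (0.400 − 0.398) / (0.300 − 0.398) = 0.234 · (0.00200)/(-0.09800) = -0.00478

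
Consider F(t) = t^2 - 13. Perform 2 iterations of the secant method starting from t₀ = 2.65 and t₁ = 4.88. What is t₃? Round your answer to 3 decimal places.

F(2.65) = -5.97750, F(4.88) = 10.81440
t₂ = 4.88000 − 10.81440·(4.88000 − 2.65000) / (10.81440 − (-5.97750)) = 4.88000 − (24.11611)/(16.79190) = 3.44382
F(3.44382) = -1.14007
t₃ = 3.44382 − (-1.14007)·(3.44382 − 4.88000) / (-1.14007 − 10.81440) = 3.44382 − (1.63734)/(-11.95447) = 3.58079

3.581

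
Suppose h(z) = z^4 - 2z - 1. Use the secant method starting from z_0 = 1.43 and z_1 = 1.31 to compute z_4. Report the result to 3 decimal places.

1.395

h(1.43) = 0.32162, h(1.31) = -0.67500
z_2 = 1.31000 − (-0.67500)·(1.31000 − 1.43000) / (-0.67500 − 0.32162) = 1.31000 − (0.08100)/(-0.99662) = 1.39128
h(1.39128) = -0.03582
z_3 = 1.39128 − (-0.03582)·(1.39128 − 1.31000) / (-0.03582 − (-0.67500)) = 1.39128 − (-0.00291)/(0.63918) = 1.39583
h(1.39583) = 0.00438
z_4 = 1.39583 − 0.00438·(1.39583 − 1.39128) / (0.00438 − (-0.03582)) = 1.39583 − (0.00002)/(0.04020) = 1.39533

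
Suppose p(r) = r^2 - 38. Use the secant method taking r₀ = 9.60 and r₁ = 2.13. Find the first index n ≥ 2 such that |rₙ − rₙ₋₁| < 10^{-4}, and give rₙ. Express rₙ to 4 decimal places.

p(9.60) = 54.160000, p(2.13) = -33.463100
r₂ = 2.130000 − (-33.463100)·(-7.470000)/(-87.623100) = 4.982779;  |Δ| = 2.852779
p(4.982779) = -13.171911
r₃ = 4.982779 − (-13.171911)·(2.852779)/(20.291189) = 6.834645;  |Δ| = 1.851866
p(6.834645) = 8.712370
r₄ = 6.834645 − 8.712370·(1.851866)/(21.884282) = 6.097397;  |Δ| = 0.737248
p(6.097397) = -0.821750
r₅ = 6.097397 − (-0.821750)·(-0.737248)/(-9.534120) = 6.160941;  |Δ| = 0.063544
p(6.160941) = -0.042810
r₆ = 6.160941 − (-0.042810)·(0.063544)/(0.778940) = 6.164433;  |Δ| = 0.003492
p(6.164433) = 0.000234
r₇ = 6.164433 − 0.000234·(0.003492)/(0.043044) = 6.164414;  |Δ| = 0.000019
|r₇ − r₆| = 0.000019 < 10^{-4}

n = 7, rₙ = 6.1644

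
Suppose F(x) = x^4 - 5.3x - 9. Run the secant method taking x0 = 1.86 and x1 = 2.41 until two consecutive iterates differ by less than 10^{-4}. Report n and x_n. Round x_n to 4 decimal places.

n = 6, x_n = 2.1211

F(1.86) = -6.889168, F(2.41) = 11.961026
x2 = 2.410000 − 11.961026·(0.550000)/(18.850193) = 2.061008;  |Δ| = 0.348992
F(2.061008) = -1.879924
x3 = 2.061008 − (-1.879924)·(-0.348992)/(-13.840950) = 2.108409;  |Δ| = 0.047401
F(2.108409) = -0.413076
x4 = 2.108409 − (-0.413076)·(0.047401)/(1.466848) = 2.121758;  |Δ| = 0.013349
F(2.121758) = 0.021398
x5 = 2.121758 − 0.021398·(0.013349)/(0.434474) = 2.121101;  |Δ| = 0.000657
F(2.121101) = -0.000224
x6 = 2.121101 − (-0.000224)·(-0.000657)/(-0.021622) = 2.121107;  |Δ| = 0.000007
|x6 − x5| = 0.000007 < 10^{-4}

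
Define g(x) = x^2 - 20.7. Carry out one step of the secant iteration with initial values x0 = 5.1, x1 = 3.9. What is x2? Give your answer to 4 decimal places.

4.5100

g(5.1) = 5.310000, g(3.9) = -5.490000
x2 = 3.900000 − (-5.490000)·(3.900000 − 5.100000) / (-5.490000 − 5.310000) = 3.900000 − (6.588000)/(-10.800000) = 4.510000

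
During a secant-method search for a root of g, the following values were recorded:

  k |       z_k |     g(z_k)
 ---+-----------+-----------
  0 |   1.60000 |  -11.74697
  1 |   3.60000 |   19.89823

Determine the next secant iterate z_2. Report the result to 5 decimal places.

z_2 = 3.60000 − 19.89823·(3.60000 − 1.60000) / (19.89823 − (-11.74697))
   = 3.60000 − (39.7964600)/(31.6452000) = 2.3424172

2.34242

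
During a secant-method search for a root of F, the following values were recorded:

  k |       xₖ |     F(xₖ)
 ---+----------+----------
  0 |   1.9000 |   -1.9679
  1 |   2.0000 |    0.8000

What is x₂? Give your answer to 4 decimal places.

x₂ = 2.0000 − 0.8000·(2.0000 − 1.9000) / (0.8000 − (-1.9679))
   = 2.0000 − (0.080000)/(2.767900) = 1.971097

1.9711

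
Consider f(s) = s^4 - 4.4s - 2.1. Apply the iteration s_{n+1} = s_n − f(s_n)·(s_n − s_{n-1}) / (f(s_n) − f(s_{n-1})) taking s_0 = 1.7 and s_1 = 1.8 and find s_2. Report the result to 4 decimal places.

1.7720

f(1.7) = -1.227900, f(1.8) = 0.477600
s_2 = 1.800000 − 0.477600·(1.800000 − 1.700000) / (0.477600 − (-1.227900)) = 1.800000 − (0.047760)/(1.705500) = 1.771996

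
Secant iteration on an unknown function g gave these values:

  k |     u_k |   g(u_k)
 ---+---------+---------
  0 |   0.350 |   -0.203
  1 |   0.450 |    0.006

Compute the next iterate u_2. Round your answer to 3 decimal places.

u_2 = 0.450 − 0.006·(0.450 − 0.350) / (0.006 − (-0.203))
   = 0.450 − (0.00060)/(0.20900) = 0.44713

0.447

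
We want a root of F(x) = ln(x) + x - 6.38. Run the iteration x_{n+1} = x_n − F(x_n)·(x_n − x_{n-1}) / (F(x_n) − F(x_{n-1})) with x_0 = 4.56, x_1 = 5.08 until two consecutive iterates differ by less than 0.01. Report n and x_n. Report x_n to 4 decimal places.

n = 3, x_n = 4.8094

F(4.56) = -0.302677, F(5.08) = 0.325311
x_2 = 5.080000 − 0.325311·(0.520000)/(0.627989) = 4.810629;  |Δ| = 0.269371
F(4.810629) = 0.001457
x_3 = 4.810629 − 0.001457·(-0.269371)/(-0.323854) = 4.809417;  |Δ| = 0.001212
|x_3 − x_2| = 0.001212 < 0.01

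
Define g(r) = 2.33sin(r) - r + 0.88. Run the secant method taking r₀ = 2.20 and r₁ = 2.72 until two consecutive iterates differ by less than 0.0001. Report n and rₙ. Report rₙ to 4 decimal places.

n = 5, rₙ = 2.4197

g(2.20) = 0.563797, g(2.72) = -0.886531
r₂ = 2.720000 − (-0.886531)·(0.520000)/(-1.450328) = 2.402143;  |Δ| = 0.317857
g(2.402143) = 0.047999
r₃ = 2.402143 − 0.047999·(-0.317857)/(0.934530) = 2.418469;  |Δ| = 0.016326
g(2.418469) = 0.003361
r₄ = 2.418469 − 0.003361·(0.016326)/(-0.044639) = 2.419698;  |Δ| = 0.001229
g(2.419698) = -0.000017
r₅ = 2.419698 − (-0.000017)·(0.001229)/(-0.003378) = 2.419692;  |Δ| = 0.000006
|r₅ − r₄| = 0.000006 < 0.0001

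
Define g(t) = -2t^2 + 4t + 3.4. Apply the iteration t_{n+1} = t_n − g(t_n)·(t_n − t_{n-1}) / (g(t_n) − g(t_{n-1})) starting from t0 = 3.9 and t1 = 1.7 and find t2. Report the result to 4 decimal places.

2.3139

g(3.9) = -11.420000, g(1.7) = 4.420000
t2 = 1.700000 − 4.420000·(1.700000 − 3.900000) / (4.420000 − (-11.420000)) = 1.700000 − (-9.724000)/(15.840000) = 2.313889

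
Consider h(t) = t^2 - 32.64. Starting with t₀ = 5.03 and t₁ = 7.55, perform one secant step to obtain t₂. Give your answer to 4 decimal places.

5.6134

h(5.03) = -7.339100, h(7.55) = 24.362500
t₂ = 7.550000 − 24.362500·(7.550000 − 5.030000) / (24.362500 − (-7.339100)) = 7.550000 − (61.393500)/(31.701600) = 5.613394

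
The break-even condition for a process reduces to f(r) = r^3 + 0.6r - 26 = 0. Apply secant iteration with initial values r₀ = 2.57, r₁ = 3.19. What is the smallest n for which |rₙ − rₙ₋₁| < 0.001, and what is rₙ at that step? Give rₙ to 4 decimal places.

n = 5, rₙ = 2.8950

f(2.57) = -7.483407, f(3.19) = 8.375759
r₂ = 3.190000 − 8.375759·(0.620000)/(15.859166) = 2.862557;  |Δ| = 0.327443
f(2.862557) = -0.826004
r₃ = 2.862557 − (-0.826004)·(-0.327443)/(-9.201763) = 2.891950;  |Δ| = 0.029393
f(2.891950) = -0.078360
r₄ = 2.891950 − (-0.078360)·(0.029393)/(0.747645) = 2.895031;  |Δ| = 0.003081
f(2.895031) = 0.000865
r₅ = 2.895031 − 0.000865·(0.003081)/(0.079225) = 2.894997;  |Δ| = 0.000034
|r₅ − r₄| = 0.000034 < 0.001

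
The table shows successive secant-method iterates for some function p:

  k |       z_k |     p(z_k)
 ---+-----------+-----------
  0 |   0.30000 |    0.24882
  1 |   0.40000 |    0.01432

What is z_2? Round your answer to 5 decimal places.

z_2 = 0.40000 − 0.01432·(0.40000 − 0.30000) / (0.01432 − 0.24882)
   = 0.40000 − (0.0014320)/(-0.2345000) = 0.4061066

0.40611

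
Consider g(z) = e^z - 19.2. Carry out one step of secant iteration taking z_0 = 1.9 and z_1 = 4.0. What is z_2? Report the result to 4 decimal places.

g(1.9) = -12.514106, g(4.0) = 35.398150
z_2 = 4.000000 − 35.398150·(4.000000 − 1.900000) / (35.398150 − (-12.514106)) = 4.000000 − (74.336115)/(47.912256) = 2.448495

2.4485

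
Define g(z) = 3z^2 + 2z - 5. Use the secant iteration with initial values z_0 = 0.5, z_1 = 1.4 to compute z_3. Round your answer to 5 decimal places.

0.98957

g(0.5) = -3.2500000, g(1.4) = 3.6800000
z_2 = 1.4000000 − 3.6800000·(1.4000000 − 0.5000000) / (3.6800000 − (-3.2500000)) = 1.4000000 − (3.3120000)/(6.9300000) = 0.9220779
g(0.9220779) = -0.6051611
z_3 = 0.9220779 − (-0.6051611)·(0.9220779 − 1.4000000) / (-0.6051611 − 3.6800000) = 0.9220779 − (0.2892198)/(-4.2851611) = 0.9895713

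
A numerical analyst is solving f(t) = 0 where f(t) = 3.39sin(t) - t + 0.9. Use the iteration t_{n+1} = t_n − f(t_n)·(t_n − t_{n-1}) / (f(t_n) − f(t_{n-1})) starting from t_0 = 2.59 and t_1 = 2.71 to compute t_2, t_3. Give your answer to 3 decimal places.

2.612, 2.612

f(2.59) = 0.08651, f(2.71) = -0.39190
t_2 = 2.71000 − (-0.39190)·(2.71000 − 2.59000) / (-0.39190 − 0.08651) = 2.71000 − (-0.04703)/(-0.47841) = 2.61170
f(2.61170) = 0.00175
t_3 = 2.61170 − 0.00175·(2.61170 − 2.71000) / (0.00175 − (-0.39190)) = 2.61170 − (-0.00017)/(0.39365) = 2.61214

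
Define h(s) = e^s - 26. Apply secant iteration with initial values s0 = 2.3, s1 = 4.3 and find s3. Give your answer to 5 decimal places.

3.05174

h(2.3) = -16.0258175, h(4.3) = 47.6997937
s2 = 4.3000000 − 47.6997937·(4.3000000 − 2.3000000) / (47.6997937 − (-16.0258175)) = 4.3000000 − (95.3995874)/(63.7256112) = 2.8029632
h(2.8029632) = -9.5065528
s3 = 2.8029632 − (-9.5065528)·(2.8029632 − 4.3000000) / (-9.5065528 − 47.6997937) = 2.8029632 − (14.2316597)/(-57.2063465) = 3.0517408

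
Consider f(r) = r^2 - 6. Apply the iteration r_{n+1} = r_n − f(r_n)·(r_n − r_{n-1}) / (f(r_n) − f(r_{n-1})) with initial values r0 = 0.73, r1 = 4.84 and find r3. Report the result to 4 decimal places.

f(0.73) = -5.467100, f(4.84) = 17.425600
r2 = 4.840000 − 17.425600·(4.840000 − 0.730000) / (17.425600 − (-5.467100)) = 4.840000 − (71.619216)/(22.892700) = 1.711526
f(1.711526) = -3.070679
r3 = 1.711526 − (-3.070679)·(1.711526 − 4.840000) / (-3.070679 − 17.425600) = 1.711526 − (9.606538)/(-20.496279) = 2.180223

2.1802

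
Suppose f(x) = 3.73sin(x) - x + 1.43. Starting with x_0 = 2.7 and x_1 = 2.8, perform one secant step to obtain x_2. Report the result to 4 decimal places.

f(2.7) = 0.324127, f(2.8) = -0.120494
x_2 = 2.800000 − (-0.120494)·(2.800000 − 2.700000) / (-0.120494 − 0.324127) = 2.800000 − (-0.012049)/(-0.444621) = 2.772900

2.7729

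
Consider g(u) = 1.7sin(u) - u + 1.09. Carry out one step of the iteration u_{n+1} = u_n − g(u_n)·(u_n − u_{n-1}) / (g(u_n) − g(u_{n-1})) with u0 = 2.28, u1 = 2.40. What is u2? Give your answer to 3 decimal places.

g(2.28) = 0.10010, g(2.40) = -0.16171
u2 = 2.40000 − (-0.16171)·(2.40000 − 2.28000) / (-0.16171 − 0.10010) = 2.40000 − (-0.01941)/(-0.26181) = 2.32588

2.326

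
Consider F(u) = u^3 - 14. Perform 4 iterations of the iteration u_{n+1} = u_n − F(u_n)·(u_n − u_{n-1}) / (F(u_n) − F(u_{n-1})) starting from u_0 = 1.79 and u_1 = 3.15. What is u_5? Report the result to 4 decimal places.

F(1.79) = -8.264661, F(3.15) = 17.255875
u_2 = 3.150000 − 17.255875·(3.150000 − 1.790000) / (17.255875 − (-8.264661)) = 3.150000 − (23.467990)/(25.520536) = 2.230427
F(2.230427) = -2.904058
u_3 = 2.230427 − (-2.904058)·(2.230427 − 3.150000) / (-2.904058 − 17.255875) = 2.230427 − (2.670493)/(-20.159933) = 2.362893
F(2.362893) = -0.807353
u_4 = 2.362893 − (-0.807353)·(2.362893 − 2.230427) / (-0.807353 − (-2.904058)) = 2.362893 − (-0.106946)/(2.096705) = 2.413899
F(2.413899) = 0.065576
u_5 = 2.413899 − 0.065576·(2.413899 − 2.362893) / (0.065576 − (-0.807353)) = 2.413899 − (0.003345)/(0.872929) = 2.410068

2.4101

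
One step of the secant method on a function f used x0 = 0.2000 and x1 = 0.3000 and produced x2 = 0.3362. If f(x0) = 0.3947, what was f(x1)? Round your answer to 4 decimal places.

The secant line through (0.2000, 0.3947) and (0.3000, f(x1)) crosses zero at x2 = 0.3362.
So (0.2000, 0.3947), (0.3000, f(x1)), (0.3362, 0) are collinear:
f(x1) = 0.3947 · (0.3000 − 0.3362) / (0.2000 − 0.3362) = 0.3947 · (-0.036200)/(-0.136200) = 0.104906

0.1049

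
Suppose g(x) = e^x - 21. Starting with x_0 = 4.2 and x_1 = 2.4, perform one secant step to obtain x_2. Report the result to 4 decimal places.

g(4.2) = 45.686331, g(2.4) = -9.976824
x_2 = 2.400000 − (-9.976824)·(2.400000 − 4.200000) / (-9.976824 − 45.686331) = 2.400000 − (17.958283)/(-55.663155) = 2.722624

2.7226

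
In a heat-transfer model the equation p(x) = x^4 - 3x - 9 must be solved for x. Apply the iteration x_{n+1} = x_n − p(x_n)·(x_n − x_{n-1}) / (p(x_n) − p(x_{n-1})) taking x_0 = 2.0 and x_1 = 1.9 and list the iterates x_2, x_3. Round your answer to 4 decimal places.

1.9625, 1.9646

p(2.0) = 1.000000, p(1.9) = -1.667900
x_2 = 1.900000 − (-1.667900)·(1.900000 − 2.000000) / (-1.667900 − 1.000000) = 1.900000 − (0.166790)/(-2.667900) = 1.962517
p(1.962517) = -0.053698
x_3 = 1.962517 − (-0.053698)·(1.962517 − 1.900000) / (-0.053698 − (-1.667900)) = 1.962517 − (-0.003357)/(1.614202) = 1.964597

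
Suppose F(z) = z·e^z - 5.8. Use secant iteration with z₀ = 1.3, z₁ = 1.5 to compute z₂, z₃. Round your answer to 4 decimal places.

F(1.3) = -1.029914, F(1.5) = 0.922534
z₂ = 1.500000 − 0.922534·(1.500000 − 1.300000) / (0.922534 − (-1.029914)) = 1.500000 − (0.184507)/(1.952448) = 1.405500
F(1.405500) = -0.068984
z₃ = 1.405500 − (-0.068984)·(1.405500 − 1.500000) / (-0.068984 − 0.922534) = 1.405500 − (0.006519)/(-0.991518) = 1.412075

1.4055, 1.4121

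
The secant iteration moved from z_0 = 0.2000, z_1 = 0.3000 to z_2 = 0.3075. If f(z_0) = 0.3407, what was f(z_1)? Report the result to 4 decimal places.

0.0238

The secant line through (0.2000, 0.3407) and (0.3000, f(z_1)) crosses zero at z_2 = 0.3075.
So (0.2000, 0.3407), (0.3000, f(z_1)), (0.3075, 0) are collinear:
f(z_1) = 0.3407 · (0.3000 − 0.3075) / (0.2000 − 0.3075) = 0.3407 · (-0.007500)/(-0.107500) = 0.023770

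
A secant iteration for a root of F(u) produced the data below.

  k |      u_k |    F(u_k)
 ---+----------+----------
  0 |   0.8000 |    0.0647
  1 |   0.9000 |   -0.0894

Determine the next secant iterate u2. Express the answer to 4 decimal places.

0.8420

u2 = 0.9000 − (-0.0894)·(0.9000 − 0.8000) / (-0.0894 − 0.0647)
   = 0.9000 − (-0.008940)/(-0.154100) = 0.841986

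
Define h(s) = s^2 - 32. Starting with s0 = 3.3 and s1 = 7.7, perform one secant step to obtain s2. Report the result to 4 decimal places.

5.2191

h(3.3) = -21.110000, h(7.7) = 27.290000
s2 = 7.700000 − 27.290000·(7.700000 − 3.300000) / (27.290000 − (-21.110000)) = 7.700000 − (120.076000)/(48.400000) = 5.219091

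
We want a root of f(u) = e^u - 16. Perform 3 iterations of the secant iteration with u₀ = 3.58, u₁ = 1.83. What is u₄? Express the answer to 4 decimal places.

f(3.58) = 19.873541, f(1.83) = -9.766113
u₂ = 1.830000 − (-9.766113)·(1.830000 − 3.580000) / (-9.766113 − 19.873541) = 1.830000 − (17.090698)/(-29.639654) = 2.406616
f(2.406616) = -4.903653
u₃ = 2.406616 − (-4.903653)·(2.406616 − 1.830000) / (-4.903653 − (-9.766113)) = 2.406616 − (-2.827525)/(4.862461) = 2.988117
f(2.988117) = 3.848268
u₄ = 2.988117 − 3.848268·(2.988117 − 2.406616) / (3.848268 − (-4.903653)) = 2.988117 − (2.237771)/(8.751920) = 2.732428

2.7324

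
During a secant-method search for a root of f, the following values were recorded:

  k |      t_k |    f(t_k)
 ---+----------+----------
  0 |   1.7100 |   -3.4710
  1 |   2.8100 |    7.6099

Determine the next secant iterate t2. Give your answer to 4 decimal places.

2.0546

t2 = 2.8100 − 7.6099·(2.8100 − 1.7100) / (7.6099 − (-3.4710))
   = 2.8100 − (8.370890)/(11.080900) = 2.054566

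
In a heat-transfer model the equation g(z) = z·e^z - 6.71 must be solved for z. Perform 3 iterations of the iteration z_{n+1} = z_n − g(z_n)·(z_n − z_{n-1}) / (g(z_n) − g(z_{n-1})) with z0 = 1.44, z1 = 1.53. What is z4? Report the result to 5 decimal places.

1.49888

g(1.44) = -0.6321980, g(1.53) = 0.3558105
z2 = 1.5300000 − 0.3558105·(1.5300000 − 1.4400000) / (0.3558105 − (-0.6321980)) = 1.5300000 − (0.0320229)/(0.9880086) = 1.4975884
g(1.4975884) = -0.0144410
z3 = 1.4975884 − (-0.0144410)·(1.4975884 − 1.5300000) / (-0.0144410 − 0.3558105) = 1.4975884 − (0.0004681)/(-0.3702516) = 1.4988526
g(1.4988526) = -0.0003124
z4 = 1.4988526 − (-0.0003124)·(1.4988526 − 1.4975884) / (-0.0003124 − (-0.0144410)) = 1.4988526 − (-0.0000004)/(0.0141287) = 1.4988805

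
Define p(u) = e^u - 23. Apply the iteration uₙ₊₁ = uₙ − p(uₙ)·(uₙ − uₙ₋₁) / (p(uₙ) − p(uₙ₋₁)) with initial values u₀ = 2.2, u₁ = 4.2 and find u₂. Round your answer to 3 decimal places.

2.685

p(2.2) = -13.97499, p(4.2) = 43.68633
u₂ = 4.20000 − 43.68633·(4.20000 − 2.20000) / (43.68633 − (-13.97499)) = 4.20000 − (87.37266)/(57.66132) = 2.68473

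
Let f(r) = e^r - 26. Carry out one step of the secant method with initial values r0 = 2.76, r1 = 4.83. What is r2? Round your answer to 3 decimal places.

2.953

f(2.76) = -10.20016, f(4.83) = 99.21096
r2 = 4.83000 − 99.21096·(4.83000 − 2.76000) / (99.21096 − (-10.20016)) = 4.83000 − (205.36669)/(109.41112) = 2.95298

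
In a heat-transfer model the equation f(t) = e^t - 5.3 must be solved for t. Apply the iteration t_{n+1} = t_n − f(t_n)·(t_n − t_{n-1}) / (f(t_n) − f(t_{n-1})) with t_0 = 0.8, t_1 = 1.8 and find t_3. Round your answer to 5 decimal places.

f(0.8) = -3.0744591, f(1.8) = 0.7496475
t_2 = 1.8000000 − 0.7496475·(1.8000000 − 0.8000000) / (0.7496475 − (-3.0744591)) = 1.8000000 − (0.7496475)/(3.8241065) = 1.6039679
f(1.6039679) = -0.3272752
t_3 = 1.6039679 − (-0.3272752)·(1.6039679 − 1.8000000) / (-0.3272752 − 0.7496475) = 1.6039679 − (0.0641564)/(-1.0769226) = 1.6635418

1.66354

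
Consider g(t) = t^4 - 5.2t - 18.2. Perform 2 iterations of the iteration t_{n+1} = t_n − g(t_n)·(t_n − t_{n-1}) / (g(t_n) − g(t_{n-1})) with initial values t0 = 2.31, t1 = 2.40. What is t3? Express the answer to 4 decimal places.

g(2.31) = -1.738037, g(2.40) = 2.497600
t2 = 2.400000 − 2.497600·(2.400000 − 2.310000) / (2.497600 − (-1.738037)) = 2.400000 − (0.224784)/(4.235637) = 2.346930
g(2.346930) = -0.065072
t3 = 2.346930 − (-0.065072)·(2.346930 − 2.400000) / (-0.065072 − 2.497600) = 2.346930 − (0.003453)/(-2.562672) = 2.348278

2.3483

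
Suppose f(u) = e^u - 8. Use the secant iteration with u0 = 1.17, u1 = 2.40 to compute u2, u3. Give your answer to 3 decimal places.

1.923, 2.055

f(1.17) = -4.77801, f(2.40) = 3.02318
u2 = 2.40000 − 3.02318·(2.40000 − 1.17000) / (3.02318 − (-4.77801)) = 2.40000 − (3.71851)/(7.80118) = 1.92334
f(1.92334) = -1.15622
u3 = 1.92334 − (-1.15622)·(1.92334 − 2.40000) / (-1.15622 − 3.02318) = 1.92334 − (0.55112)/(-4.17939) = 2.05521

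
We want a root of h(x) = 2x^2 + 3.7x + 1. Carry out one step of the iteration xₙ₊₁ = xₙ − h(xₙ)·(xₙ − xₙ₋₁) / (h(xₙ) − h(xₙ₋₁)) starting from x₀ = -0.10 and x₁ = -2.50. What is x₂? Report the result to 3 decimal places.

0.333

h(-0.10) = 0.65000, h(-2.50) = 4.25000
x₂ = -2.50000 − 4.25000·(-2.50000 − (-0.10000)) / (4.25000 − 0.65000) = -2.50000 − (-10.20000)/(3.60000) = 0.33333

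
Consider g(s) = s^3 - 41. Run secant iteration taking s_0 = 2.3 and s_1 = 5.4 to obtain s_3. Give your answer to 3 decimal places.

g(2.3) = -28.83300, g(5.4) = 116.46400
s_2 = 5.40000 − 116.46400·(5.40000 − 2.30000) / (116.46400 − (-28.83300)) = 5.40000 − (361.03840)/(145.29700) = 2.91517
g(2.91517) = -16.22627
s_3 = 2.91517 − (-16.22627)·(2.91517 − 5.40000) / (-16.22627 − 116.46400) = 2.91517 − (40.31952)/(-132.69027) = 3.21903

3.219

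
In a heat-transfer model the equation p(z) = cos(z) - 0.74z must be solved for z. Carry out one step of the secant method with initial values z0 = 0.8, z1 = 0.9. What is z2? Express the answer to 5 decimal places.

0.87023

p(0.8) = 0.1047067, p(0.9) = -0.0443900
z2 = 0.9000000 − (-0.0443900)·(0.9000000 − 0.8000000) / (-0.0443900 − 0.1047067) = 0.9000000 − (-0.0044390)/(-0.1490967) = 0.8702274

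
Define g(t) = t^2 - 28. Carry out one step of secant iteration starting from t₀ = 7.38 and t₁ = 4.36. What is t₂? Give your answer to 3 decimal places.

g(7.38) = 26.46440, g(4.36) = -8.99040
t₂ = 4.36000 − (-8.99040)·(4.36000 − 7.38000) / (-8.99040 − 26.46440) = 4.36000 − (27.15101)/(-35.45480) = 5.12579

5.126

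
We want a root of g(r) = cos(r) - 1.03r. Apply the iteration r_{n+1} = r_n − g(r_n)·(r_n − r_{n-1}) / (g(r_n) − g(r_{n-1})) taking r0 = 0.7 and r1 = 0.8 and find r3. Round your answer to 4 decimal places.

0.7260

g(0.7) = 0.043842, g(0.8) = -0.127293
r2 = 0.800000 − (-0.127293)·(0.800000 − 0.700000) / (-0.127293 − 0.043842) = 0.800000 − (-0.012729)/(-0.171135) = 0.725618
g(0.725618) = 0.000702
r3 = 0.725618 − 0.000702·(0.725618 − 0.800000) / (0.000702 − (-0.127293)) = 0.725618 − (-0.000052)/(0.127996) = 0.726026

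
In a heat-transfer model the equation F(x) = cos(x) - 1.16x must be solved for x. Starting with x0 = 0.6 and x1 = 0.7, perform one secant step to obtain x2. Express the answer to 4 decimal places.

0.6733

F(0.6) = 0.129336, F(0.7) = -0.047158
x2 = 0.700000 − (-0.047158)·(0.700000 − 0.600000) / (-0.047158 − 0.129336) = 0.700000 − (-0.004716)/(-0.176493) = 0.673281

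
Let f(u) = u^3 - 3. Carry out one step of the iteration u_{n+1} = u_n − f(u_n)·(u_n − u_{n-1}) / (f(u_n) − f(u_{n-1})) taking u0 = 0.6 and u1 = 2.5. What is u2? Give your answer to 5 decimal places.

0.94328

f(0.6) = -2.7840000, f(2.5) = 12.6250000
u2 = 2.5000000 − 12.6250000·(2.5000000 − 0.6000000) / (12.6250000 − (-2.7840000)) = 2.5000000 − (23.9875000)/(15.4090000) = 0.9432799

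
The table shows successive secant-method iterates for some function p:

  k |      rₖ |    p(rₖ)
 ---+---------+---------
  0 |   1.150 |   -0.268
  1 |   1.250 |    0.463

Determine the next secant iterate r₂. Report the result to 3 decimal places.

1.187

r₂ = 1.250 − 0.463·(1.250 − 1.150) / (0.463 − (-0.268))
   = 1.250 − (0.04630)/(0.73100) = 1.18666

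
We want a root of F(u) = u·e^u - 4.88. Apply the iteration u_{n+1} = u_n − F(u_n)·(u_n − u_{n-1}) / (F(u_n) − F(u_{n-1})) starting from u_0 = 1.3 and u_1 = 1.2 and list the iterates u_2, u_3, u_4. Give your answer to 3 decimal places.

1.314, 1.313, 1.313

F(1.3) = -0.10991, F(1.2) = -0.89586
u_2 = 1.20000 − (-0.89586)·(1.20000 − 1.30000) / (-0.89586 − (-0.10991)) = 1.20000 − (0.08959)/(-0.78595) = 1.31398
F(1.31398) = 0.00930
u_3 = 1.31398 − 0.00930·(1.31398 − 1.20000) / (0.00930 − (-0.89586)) = 1.31398 − (0.00106)/(0.90516) = 1.31281
F(1.31281) = -0.00078
u_4 = 1.31281 − (-0.00078)·(1.31281 − 1.31398) / (-0.00078 − 0.00930) = 1.31281 − (0.00000)/(-0.01008) = 1.31290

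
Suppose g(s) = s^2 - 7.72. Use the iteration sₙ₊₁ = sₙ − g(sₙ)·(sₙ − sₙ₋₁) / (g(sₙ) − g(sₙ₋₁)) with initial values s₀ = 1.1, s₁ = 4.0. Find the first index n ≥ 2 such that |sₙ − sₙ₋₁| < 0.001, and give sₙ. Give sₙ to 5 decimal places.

g(1.1) = -6.5100000, g(4.0) = 8.2800000
s₂ = 4.0000000 − 8.2800000·(2.9000000)/(14.7900000) = 2.3764706;  |Δ| = 1.6235294
g(2.3764706) = -2.0723875
s₃ = 2.3764706 − (-2.0723875)·(-1.6235294)/(-10.3523875) = 2.7014760;  |Δ| = 0.3250054
g(2.7014760) = -0.4220273
s₄ = 2.7014760 − (-0.4220273)·(0.3250054)/(1.6503602) = 2.7845859;  |Δ| = 0.0831098
g(2.7845859) = 0.0339184
s₅ = 2.7845859 − 0.0339184·(0.0831098)/(0.4559457) = 2.7784032;  |Δ| = 0.0061826
g(2.7784032) = -0.0004756
s₆ = 2.7784032 − (-0.0004756)·(-0.0061826)/(-0.0343940) = 2.7784887;  |Δ| = 0.0000855
|s₆ − s₅| = 0.0000855 < 0.001

n = 6, sₙ = 2.77849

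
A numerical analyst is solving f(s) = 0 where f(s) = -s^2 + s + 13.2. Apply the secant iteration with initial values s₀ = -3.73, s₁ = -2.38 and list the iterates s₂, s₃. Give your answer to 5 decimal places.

f(-3.73) = -4.4429000, f(-2.38) = 5.1556000
s₂ = -2.3800000 − 5.1556000·(-2.3800000 − (-3.7300000)) / (5.1556000 − (-4.4429000)) = -2.3800000 − (6.9600600)/(9.5985000) = -3.1051195
f(-3.1051195) = 0.4531130
s₃ = -3.1051195 − 0.4531130·(-3.1051195 − (-2.3800000)) / (0.4531130 − 5.1556000) = -3.1051195 − (-0.3285611)/(-4.7024870) = -3.1749892

-3.10512, -3.17499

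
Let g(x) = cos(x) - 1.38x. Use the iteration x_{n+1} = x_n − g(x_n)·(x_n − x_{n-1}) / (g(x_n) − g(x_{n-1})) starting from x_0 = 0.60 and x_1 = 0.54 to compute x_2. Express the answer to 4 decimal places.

g(0.60) = -0.002664, g(0.54) = 0.112509
x_2 = 0.540000 − 0.112509·(0.540000 − 0.600000) / (0.112509 − (-0.002664)) = 0.540000 − (-0.006751)/(0.115173) = 0.598612

0.5986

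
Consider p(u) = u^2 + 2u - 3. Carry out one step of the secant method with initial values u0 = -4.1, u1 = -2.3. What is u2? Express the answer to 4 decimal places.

-2.8250

p(-4.1) = 5.610000, p(-2.3) = -2.310000
u2 = -2.300000 − (-2.310000)·(-2.300000 − (-4.100000)) / (-2.310000 − 5.610000) = -2.300000 − (-4.158000)/(-7.920000) = -2.825000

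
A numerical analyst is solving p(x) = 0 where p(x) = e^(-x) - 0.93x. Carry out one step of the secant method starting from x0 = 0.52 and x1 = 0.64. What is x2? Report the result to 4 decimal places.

0.5944

p(0.52) = 0.110921, p(0.64) = -0.067908
x2 = 0.640000 − (-0.067908)·(0.640000 − 0.520000) / (-0.067908 − 0.110921) = 0.640000 − (-0.008149)/(-0.178828) = 0.594432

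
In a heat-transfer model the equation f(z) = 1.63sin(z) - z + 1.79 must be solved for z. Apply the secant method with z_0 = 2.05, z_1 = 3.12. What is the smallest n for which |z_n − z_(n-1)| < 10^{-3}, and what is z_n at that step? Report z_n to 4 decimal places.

n = 5, z_n = 2.6126

f(2.05) = 1.186401, f(3.12) = -1.294807
z_2 = 3.120000 − (-1.294807)·(1.070000)/(-2.481207) = 2.561625;  |Δ| = 0.558375
f(2.561625) = 0.121609
z_3 = 2.561625 − 0.121609·(-0.558375)/(1.416416) = 2.609566;  |Δ| = 0.047940
f(2.609566) = 0.007303
z_4 = 2.609566 − 0.007303·(0.047940)/(-0.114306) = 2.612628;  |Δ| = 0.003063
f(2.612628) = -0.000066
z_5 = 2.612628 − (-0.000066)·(0.003063)/(-0.007369) = 2.612601;  |Δ| = 0.000028
|z_5 − z_4| = 0.000028 < 10^{-3}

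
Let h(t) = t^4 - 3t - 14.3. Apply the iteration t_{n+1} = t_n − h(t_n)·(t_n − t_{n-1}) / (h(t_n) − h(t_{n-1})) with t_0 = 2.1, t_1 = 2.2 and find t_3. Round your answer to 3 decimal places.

2.133

h(2.1) = -1.15190, h(2.2) = 2.52560
t_2 = 2.20000 − 2.52560·(2.20000 − 2.10000) / (2.52560 − (-1.15190)) = 2.20000 − (0.25256)/(3.67750) = 2.13132
h(2.13132) = -0.05932
t_3 = 2.13132 − (-0.05932)·(2.13132 − 2.20000) / (-0.05932 − 2.52560) = 2.13132 − (0.00407)/(-2.58492) = 2.13290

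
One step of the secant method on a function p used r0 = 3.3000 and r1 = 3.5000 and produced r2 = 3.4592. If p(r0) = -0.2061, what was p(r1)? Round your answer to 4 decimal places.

0.0528

The secant line through (3.3000, -0.2061) and (3.5000, p(r1)) crosses zero at r2 = 3.4592.
So (3.3000, -0.2061), (3.5000, p(r1)), (3.4592, 0) are collinear:
p(r1) = -0.2061 · (3.5000 − 3.4592) / (3.3000 − 3.4592) = -0.2061 · (0.040800)/(-0.159200) = 0.052820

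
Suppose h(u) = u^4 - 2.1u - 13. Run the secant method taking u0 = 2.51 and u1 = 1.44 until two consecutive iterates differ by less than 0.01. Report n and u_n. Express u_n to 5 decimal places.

n = 6, u_n = 2.03898

h(2.51) = 21.4202600, h(1.44) = -11.7241830
u2 = 1.4400000 − (-11.7241830)·(-1.0700000)/(-33.1444430) = 1.8184911;  |Δ| = 0.3784911
h(1.8184911) = -5.8831789
u3 = 1.8184911 − (-5.8831789)·(0.3784911)/(5.8410041) = 2.1997150;  |Δ| = 0.3812240
h(2.1997150) = 5.7940634
u4 = 2.1997150 − 5.7940634·(0.3812240)/(11.6772423) = 2.0105577;  |Δ| = 0.1891573
h(2.0105577) = -0.8816396
u5 = 2.0105577 − (-0.8816396)·(-0.1891573)/(-6.6757030) = 2.0355391;  |Δ| = 0.0249814
h(2.0355391) = -0.1067061
u6 = 2.0355391 − (-0.1067061)·(0.0249814)/(0.7749335) = 2.0389790;  |Δ| = 0.0034399
|u6 − u5| = 0.0034399 < 0.01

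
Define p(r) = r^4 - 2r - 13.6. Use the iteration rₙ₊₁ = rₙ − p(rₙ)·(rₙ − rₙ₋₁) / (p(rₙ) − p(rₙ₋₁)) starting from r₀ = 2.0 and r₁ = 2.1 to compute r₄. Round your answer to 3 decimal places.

p(2.0) = -1.60000, p(2.1) = 1.64810
r₂ = 2.10000 − 1.64810·(2.10000 − 2.00000) / (1.64810 − (-1.60000)) = 2.10000 − (0.16481)/(3.24810) = 2.04926
p(2.04926) = -0.06301
r₃ = 2.04926 − (-0.06301)·(2.04926 − 2.10000) / (-0.06301 − 1.64810) = 2.04926 − (0.00320)/(-1.71111) = 2.05113
p(2.05113) = -0.00234
r₄ = 2.05113 − (-0.00234)·(2.05113 − 2.04926) / (-0.00234 − (-0.06301)) = 2.05113 − (0.00000)/(0.06067) = 2.05120

2.051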